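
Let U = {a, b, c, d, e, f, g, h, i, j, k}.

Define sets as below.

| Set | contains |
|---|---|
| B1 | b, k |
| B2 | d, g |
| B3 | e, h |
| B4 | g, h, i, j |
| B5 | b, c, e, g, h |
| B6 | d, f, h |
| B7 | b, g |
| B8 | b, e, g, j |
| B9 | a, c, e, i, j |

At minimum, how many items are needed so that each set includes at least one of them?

4

T = {e, g, h, k} meets every set (each contains at least one member of T), and |T| = 4.
No choice of 3 items meets every set, so 4 is the minimum.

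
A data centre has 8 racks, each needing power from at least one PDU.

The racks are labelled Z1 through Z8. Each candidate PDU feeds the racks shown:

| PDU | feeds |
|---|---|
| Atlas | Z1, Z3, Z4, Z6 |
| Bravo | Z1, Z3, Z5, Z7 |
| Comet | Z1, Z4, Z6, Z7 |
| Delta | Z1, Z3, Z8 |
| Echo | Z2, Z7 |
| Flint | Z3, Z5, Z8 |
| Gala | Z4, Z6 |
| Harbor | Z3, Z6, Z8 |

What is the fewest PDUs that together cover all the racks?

3

Comet and Echo and Flint together: Comet ∪ Echo ∪ Flint = {Z1, Z2, Z3, Z4, Z5, Z6, Z7, Z8} — every rack is covered.
Only Echo contains Z2, so Echo is forced; the remaining 6 racks need at least 2 more PDUs (each remaining PDU adds at most 4) — so at least 3 PDUs are needed, and 3 is optimal.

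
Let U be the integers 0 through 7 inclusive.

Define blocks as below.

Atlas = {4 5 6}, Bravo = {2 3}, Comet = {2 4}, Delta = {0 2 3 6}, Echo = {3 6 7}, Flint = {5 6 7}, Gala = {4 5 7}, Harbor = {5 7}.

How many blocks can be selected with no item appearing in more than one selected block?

Comet, Harbor are pairwise disjoint (Comet={2,4}; Harbor={5,7}).
Every remaining block overlaps one of these, and no 3 of the listed blocks are pairwise disjoint, so 2 is the maximum.

2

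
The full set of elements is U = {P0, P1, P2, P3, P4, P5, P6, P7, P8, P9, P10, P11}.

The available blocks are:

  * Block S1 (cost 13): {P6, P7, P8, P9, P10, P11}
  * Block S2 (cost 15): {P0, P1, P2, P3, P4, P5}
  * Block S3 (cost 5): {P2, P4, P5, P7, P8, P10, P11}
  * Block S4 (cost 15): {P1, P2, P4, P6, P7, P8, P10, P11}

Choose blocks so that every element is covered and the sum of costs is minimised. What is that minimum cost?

S1, S2 together cover every element (S1 ∪ S2 = {P0, P1, P2, P3, P4, P5, P6, P7, P8, P9, P10, P11}); total cost 13 + 15 = 28.
The greedy pick S3, S2, S1 costs 33; no covering selection beats 28.

28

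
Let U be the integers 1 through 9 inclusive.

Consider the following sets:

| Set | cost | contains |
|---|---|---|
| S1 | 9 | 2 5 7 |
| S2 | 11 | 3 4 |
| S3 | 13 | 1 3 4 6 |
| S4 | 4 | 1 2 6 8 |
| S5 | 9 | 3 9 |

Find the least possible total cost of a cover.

S1, S2, S4, S5 together cover every item (S1 ∪ S2 ∪ S4 ∪ S5 = {1, 2, 3, 4, 5, 6, 7, 8, 9}); total cost 9 + 11 + 4 + 9 = 33.
No covering selection has total cost below 33.

33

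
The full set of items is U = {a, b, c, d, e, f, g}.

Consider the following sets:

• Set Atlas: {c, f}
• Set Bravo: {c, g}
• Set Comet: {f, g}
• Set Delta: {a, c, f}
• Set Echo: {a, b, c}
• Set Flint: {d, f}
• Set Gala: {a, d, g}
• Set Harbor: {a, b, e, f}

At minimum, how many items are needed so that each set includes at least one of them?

3

The 3 items {c, d, f} hit every set.
No choice of 2 items meets every set, so 3 is the minimum.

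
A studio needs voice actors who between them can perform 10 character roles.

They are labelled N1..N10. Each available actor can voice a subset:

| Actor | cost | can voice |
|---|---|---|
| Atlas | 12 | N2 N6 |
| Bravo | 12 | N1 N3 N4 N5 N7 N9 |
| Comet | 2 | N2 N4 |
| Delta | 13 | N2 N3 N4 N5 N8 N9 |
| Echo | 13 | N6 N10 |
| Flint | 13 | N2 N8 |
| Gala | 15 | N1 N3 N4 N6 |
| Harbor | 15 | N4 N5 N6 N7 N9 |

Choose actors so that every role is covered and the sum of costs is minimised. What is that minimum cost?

38

Bravo, Echo, Flint together cover every role (Bravo ∪ Echo ∪ Flint = {N1, N2, N3, N4, N5, N6, N7, N8, N9, N10}); total cost 12 + 13 + 13 = 38.
The greedy pick Comet, Bravo, Echo, Delta costs 40; no covering selection beats 38.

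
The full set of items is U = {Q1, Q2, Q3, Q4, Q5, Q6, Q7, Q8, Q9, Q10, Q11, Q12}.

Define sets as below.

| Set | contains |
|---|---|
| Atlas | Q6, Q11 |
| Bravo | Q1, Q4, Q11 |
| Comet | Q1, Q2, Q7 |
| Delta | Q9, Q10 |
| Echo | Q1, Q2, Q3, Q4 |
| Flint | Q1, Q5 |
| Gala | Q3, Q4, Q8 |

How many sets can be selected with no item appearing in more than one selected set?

4

Atlas, Comet, Delta, Gala are pairwise disjoint (Atlas={Q6,Q11}; Comet={Q1,Q2,Q7}; Delta={Q9,Q10}; Gala={Q3,Q4,Q8}).
Every remaining set overlaps one of these, and no 5 of the listed sets are pairwise disjoint, so 4 is the maximum.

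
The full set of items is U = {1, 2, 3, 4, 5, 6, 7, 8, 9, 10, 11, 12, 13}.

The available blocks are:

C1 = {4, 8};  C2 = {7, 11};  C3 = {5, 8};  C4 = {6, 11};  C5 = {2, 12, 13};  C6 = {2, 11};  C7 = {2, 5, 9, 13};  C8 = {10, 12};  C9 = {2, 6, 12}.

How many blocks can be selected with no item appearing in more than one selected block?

4

C1, C4, C7, C8 are pairwise disjoint (C1={4,8}; C4={6,11}; C7={2,5,9,13}; C8={10,12}).
Every remaining block overlaps one of these, and no 5 of the listed blocks are pairwise disjoint, so 4 is the maximum.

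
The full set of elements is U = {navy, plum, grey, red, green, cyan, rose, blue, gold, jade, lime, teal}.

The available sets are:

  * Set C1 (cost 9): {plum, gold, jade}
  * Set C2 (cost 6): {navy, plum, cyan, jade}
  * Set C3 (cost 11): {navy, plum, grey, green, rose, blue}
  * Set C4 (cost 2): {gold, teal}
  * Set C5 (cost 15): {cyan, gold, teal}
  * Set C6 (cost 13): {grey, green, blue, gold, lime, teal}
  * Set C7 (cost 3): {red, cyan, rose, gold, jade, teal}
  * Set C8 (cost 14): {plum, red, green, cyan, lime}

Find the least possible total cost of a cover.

22

C2, C6, C7 together cover every element (C2 ∪ C6 ∪ C7 = {navy, plum, grey, red, green, cyan, rose, blue, gold, jade, lime, teal}); total cost 6 + 13 + 3 = 22.
The greedy pick C7, C3, C6 costs 27; no covering selection beats 22.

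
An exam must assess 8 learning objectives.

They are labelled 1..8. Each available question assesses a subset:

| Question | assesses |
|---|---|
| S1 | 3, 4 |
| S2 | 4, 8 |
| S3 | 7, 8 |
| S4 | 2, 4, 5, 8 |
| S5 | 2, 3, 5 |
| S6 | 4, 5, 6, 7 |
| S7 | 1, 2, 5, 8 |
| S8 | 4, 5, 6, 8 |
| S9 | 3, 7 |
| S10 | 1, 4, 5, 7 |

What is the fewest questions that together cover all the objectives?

S1 and S6 and S7 together: S1 ∪ S6 ∪ S7 = {1, 2, 3, 4, 5, 6, 7, 8} — every objective is covered.
No 2 of the 10 questions cover everything (all 45 combinations miss at least one objective), so 3 is optimal.

3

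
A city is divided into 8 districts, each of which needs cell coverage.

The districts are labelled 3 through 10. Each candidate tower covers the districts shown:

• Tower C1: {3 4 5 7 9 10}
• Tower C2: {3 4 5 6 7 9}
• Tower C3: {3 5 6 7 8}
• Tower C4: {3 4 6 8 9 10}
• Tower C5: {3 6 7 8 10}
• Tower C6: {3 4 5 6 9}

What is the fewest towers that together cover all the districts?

2

C1 and C3 together: C1 ∪ C3 = {3, 4, 5, 6, 7, 8, 9, 10} — every district is covered.
No single tower has all 8 districts (the largest, C1, has 6), so 2 is optimal.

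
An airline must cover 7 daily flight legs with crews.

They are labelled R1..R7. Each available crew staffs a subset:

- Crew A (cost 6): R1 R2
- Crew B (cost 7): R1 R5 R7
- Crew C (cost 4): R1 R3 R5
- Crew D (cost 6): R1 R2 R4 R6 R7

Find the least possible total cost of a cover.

10

C, D together cover every leg (C ∪ D = {R1, R2, R3, R4, R5, R6, R7}); total cost 4 + 6 = 10.
No covering selection has total cost below 10.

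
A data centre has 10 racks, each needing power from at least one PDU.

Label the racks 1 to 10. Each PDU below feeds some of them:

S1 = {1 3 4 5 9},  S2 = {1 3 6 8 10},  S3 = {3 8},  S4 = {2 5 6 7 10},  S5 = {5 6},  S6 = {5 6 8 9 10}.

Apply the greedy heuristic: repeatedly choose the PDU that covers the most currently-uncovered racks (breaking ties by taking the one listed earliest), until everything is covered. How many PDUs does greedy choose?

3

Greedy: pick S1 (covers 5 new) → pick S4 (covers 4 new) → pick S2 (covers 1 new). Total picks: 3.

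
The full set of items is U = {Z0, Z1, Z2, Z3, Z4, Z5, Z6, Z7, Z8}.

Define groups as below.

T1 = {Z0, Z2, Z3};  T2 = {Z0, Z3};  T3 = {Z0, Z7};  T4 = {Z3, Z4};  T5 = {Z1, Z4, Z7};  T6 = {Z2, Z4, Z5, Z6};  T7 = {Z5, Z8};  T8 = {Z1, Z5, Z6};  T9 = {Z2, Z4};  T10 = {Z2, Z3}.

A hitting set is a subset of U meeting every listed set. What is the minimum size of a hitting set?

4

The 4 items {Z3, Z4, Z5, Z7} hit every group.
No choice of 3 items meets every group, so 4 is the minimum.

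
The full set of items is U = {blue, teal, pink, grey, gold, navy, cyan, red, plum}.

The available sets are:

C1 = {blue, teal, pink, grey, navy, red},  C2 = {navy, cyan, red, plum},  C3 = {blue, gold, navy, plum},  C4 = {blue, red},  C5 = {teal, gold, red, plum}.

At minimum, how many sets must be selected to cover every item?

3

Take {C1, C2, C3}. Their union is {blue, teal, pink, grey, gold, navy, cyan, red, plum}, which is all 9 items.
Only C1 contains pink, so C1 is forced; the remaining 3 items need at least 2 more sets (each remaining set adds at most 2) — so at least 3 sets are needed, and 3 is optimal.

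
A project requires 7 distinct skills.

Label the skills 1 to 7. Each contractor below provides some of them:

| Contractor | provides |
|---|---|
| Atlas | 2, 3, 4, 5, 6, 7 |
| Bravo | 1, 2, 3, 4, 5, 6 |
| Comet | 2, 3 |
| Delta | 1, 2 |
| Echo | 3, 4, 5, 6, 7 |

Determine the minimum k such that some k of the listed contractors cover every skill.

2

Take {Atlas, Delta}. Their union is {1, 2, 3, 4, 5, 6, 7}, which is all 7 skills.
No single contractor has all 7 skills (the largest, Atlas, has 6), so 2 is optimal.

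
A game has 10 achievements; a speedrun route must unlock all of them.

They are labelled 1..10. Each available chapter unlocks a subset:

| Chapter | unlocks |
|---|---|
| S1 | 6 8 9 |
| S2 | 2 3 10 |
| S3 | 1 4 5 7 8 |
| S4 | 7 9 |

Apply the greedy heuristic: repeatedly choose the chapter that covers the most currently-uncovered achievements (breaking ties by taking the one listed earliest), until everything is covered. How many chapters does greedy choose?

Greedy: pick S3 (covers 5 new) → pick S2 (covers 3 new) → pick S1 (covers 2 new). Total picks: 3.

3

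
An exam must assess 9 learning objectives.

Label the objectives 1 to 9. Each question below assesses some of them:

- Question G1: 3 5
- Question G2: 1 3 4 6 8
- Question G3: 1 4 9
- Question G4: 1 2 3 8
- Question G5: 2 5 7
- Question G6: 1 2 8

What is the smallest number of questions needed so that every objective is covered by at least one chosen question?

3

Take {G2, G3, G5}. Their union is {1, 2, 3, 4, 5, 6, 7, 8, 9}, which is all 9 objectives.
Only G2 contains 6, so G2 is forced; the remaining 4 objectives need at least 2 more questions (each remaining question adds at most 3) — so at least 3 questions are needed, and 3 is optimal.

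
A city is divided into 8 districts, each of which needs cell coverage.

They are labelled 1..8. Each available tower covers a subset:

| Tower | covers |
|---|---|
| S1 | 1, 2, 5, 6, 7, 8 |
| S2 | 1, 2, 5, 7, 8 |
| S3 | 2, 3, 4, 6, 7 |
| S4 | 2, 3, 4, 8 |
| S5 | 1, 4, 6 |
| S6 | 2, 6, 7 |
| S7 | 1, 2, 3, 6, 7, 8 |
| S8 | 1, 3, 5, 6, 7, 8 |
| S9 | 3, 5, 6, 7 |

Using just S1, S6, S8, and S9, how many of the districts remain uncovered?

Union of S1, S6, S8, S9 = {1, 2, 3, 5, 6, 7, 8}.
Not covered: 4 — 1 district.

1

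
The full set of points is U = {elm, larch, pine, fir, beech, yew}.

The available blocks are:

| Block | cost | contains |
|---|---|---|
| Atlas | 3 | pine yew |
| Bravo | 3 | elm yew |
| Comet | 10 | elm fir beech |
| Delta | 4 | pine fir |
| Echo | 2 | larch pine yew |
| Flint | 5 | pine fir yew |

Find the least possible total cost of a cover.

12

Comet, Echo together cover every point (Comet ∪ Echo = {elm, larch, pine, fir, beech, yew}); total cost 10 + 2 = 12.
The greedy pick Echo, Bravo, Delta, Comet costs 19; no covering selection beats 12.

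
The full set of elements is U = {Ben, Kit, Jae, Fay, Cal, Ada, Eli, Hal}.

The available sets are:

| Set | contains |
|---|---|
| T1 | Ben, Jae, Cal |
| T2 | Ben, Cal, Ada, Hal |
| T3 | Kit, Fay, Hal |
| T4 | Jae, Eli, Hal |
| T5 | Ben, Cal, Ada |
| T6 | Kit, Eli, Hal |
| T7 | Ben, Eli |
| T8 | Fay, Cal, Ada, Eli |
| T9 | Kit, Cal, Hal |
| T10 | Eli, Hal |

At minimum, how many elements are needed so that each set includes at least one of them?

3

The 3 elements {Ben, Kit, Eli} hit every set.
No choice of 2 elements meets every set, so 3 is the minimum.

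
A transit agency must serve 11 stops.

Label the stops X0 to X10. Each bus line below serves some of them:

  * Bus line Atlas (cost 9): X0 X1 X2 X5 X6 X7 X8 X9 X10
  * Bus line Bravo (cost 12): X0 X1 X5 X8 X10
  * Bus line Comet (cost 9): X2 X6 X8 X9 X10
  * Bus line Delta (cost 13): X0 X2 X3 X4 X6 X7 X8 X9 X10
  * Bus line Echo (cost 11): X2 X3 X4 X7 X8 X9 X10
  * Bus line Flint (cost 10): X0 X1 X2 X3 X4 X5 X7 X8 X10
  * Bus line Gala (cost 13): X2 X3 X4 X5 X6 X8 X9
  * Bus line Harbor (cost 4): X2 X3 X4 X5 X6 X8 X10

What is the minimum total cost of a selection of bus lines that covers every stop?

Atlas, Harbor together cover every stop (Atlas ∪ Harbor = {X0, X1, X2, X3, X4, X5, X6, X7, X8, X9, X10}); total cost 9 + 4 = 13.
No covering selection has total cost below 13.

13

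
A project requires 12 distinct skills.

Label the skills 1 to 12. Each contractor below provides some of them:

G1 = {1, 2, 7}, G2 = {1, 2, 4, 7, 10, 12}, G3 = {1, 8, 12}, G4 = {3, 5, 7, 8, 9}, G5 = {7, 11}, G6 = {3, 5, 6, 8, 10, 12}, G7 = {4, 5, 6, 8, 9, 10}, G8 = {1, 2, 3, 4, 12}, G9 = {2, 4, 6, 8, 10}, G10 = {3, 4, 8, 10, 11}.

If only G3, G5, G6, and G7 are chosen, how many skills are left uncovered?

1

Union of G3, G5, G6, G7 = {1, 3, 4, 5, 6, 7, 8, 9, 10, 11, 12}.
Not covered: 2 — 1 skill.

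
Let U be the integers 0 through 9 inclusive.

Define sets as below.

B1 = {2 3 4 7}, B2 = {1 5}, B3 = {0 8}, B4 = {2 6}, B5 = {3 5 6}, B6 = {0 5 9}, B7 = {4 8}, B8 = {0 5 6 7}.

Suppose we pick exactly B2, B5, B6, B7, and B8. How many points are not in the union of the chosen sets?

1

Union of B2, B5, B6, B7, B8 = {0, 1, 3, 4, 5, 6, 7, 8, 9}.
Not covered: 2 — 1 point.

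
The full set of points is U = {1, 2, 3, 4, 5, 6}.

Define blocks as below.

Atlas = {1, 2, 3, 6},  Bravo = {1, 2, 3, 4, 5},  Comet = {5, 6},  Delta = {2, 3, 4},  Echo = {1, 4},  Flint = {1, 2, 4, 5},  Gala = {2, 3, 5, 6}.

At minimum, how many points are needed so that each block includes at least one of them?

2

Take H = {4, 6}. Each listed block contains at least one of these, so H is a hitting set of size 2.
The blocks Echo, Gala are pairwise disjoint, so any hitting set needs a separate point for each — at least 2. Hence 2 is optimal.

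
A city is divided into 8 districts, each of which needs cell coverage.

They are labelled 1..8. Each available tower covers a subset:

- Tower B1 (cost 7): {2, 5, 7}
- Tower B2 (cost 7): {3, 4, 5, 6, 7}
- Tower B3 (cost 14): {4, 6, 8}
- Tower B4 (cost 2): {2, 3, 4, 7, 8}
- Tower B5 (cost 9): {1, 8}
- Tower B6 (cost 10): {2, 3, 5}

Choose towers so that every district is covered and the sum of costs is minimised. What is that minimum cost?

18

B2, B4, B5 together cover every district (B2 ∪ B4 ∪ B5 = {1, 2, 3, 4, 5, 6, 7, 8}); total cost 7 + 2 + 9 = 18.
No covering selection has total cost below 18.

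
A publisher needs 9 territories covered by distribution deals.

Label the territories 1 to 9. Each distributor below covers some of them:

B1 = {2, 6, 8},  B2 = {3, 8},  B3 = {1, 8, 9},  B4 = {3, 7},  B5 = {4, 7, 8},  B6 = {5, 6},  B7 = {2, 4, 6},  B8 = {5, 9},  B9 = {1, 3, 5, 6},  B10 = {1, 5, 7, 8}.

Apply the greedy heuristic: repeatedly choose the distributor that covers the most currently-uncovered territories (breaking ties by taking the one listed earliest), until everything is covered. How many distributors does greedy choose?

Greedy: pick B9 (covers 4 new) → pick B5 (covers 3 new) → pick B1 (covers 1 new) → pick B3 (covers 1 new). Total picks: 4.

4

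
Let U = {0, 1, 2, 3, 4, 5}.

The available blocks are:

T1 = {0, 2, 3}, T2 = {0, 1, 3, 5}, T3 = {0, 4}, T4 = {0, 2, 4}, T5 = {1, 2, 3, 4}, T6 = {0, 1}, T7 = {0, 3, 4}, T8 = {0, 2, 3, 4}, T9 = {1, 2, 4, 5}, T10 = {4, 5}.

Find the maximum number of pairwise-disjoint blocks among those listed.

T1, T10 are pairwise disjoint (T1={0,2,3}; T10={4,5}).
Every remaining block overlaps one of these, and no 3 of the listed blocks are pairwise disjoint, so 2 is the maximum.

2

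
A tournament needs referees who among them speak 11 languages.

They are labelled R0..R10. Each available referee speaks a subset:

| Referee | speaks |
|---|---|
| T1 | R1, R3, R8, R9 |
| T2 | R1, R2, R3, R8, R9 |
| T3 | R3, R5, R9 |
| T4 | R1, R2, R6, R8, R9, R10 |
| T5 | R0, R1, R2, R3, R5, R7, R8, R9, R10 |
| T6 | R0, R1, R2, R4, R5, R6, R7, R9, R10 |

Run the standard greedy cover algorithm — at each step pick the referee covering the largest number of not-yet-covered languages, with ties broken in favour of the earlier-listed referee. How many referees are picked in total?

2

Greedy: pick T5 (covers 9 new) → pick T6 (covers 2 new). Total picks: 2.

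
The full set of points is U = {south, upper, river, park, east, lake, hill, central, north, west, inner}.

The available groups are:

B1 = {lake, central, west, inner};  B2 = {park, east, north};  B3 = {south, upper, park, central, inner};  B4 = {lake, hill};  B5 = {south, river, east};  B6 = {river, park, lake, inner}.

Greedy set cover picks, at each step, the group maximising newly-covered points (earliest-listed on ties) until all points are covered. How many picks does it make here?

5

Greedy: pick B3 (covers 5 new) → pick B1 (covers 2 new) → pick B2 (covers 2 new) → pick B4 (covers 1 new) → pick B5 (covers 1 new). Total picks: 5.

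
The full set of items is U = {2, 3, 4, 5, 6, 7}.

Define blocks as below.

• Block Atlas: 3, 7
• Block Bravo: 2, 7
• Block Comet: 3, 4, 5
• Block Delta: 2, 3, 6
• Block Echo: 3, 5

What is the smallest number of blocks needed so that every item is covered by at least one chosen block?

3

Take {Atlas, Comet, Delta}. Their union is {2, 3, 4, 5, 6, 7}, which is all 6 items.
Only Comet contains 4, so Comet is forced; the remaining 3 items need at least 2 more blocks (each remaining block adds at most 2) — so at least 3 blocks are needed, and 3 is optimal.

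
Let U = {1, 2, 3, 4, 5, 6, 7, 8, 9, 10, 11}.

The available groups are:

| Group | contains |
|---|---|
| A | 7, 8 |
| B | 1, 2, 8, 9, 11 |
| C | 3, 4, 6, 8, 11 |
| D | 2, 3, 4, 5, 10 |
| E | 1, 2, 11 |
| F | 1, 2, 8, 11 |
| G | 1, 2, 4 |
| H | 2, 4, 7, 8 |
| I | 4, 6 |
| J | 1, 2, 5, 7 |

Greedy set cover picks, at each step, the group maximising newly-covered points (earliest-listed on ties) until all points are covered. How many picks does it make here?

4

Greedy: pick B (covers 5 new) → pick D (covers 4 new) → pick A (covers 1 new) → pick C (covers 1 new). Total picks: 4.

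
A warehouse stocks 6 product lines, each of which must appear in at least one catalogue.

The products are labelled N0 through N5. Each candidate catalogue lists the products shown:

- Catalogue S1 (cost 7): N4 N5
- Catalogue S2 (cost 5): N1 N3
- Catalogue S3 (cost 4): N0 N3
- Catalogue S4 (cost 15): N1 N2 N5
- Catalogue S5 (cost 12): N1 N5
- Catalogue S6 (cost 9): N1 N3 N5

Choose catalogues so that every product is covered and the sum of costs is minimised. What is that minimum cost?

S1, S3, S4 together cover every product (S1 ∪ S3 ∪ S4 = {N0, N1, N2, N3, N4, N5}); total cost 7 + 4 + 15 = 26.
The greedy pick S3, S1, S2, S4 costs 31; no covering selection beats 26.

26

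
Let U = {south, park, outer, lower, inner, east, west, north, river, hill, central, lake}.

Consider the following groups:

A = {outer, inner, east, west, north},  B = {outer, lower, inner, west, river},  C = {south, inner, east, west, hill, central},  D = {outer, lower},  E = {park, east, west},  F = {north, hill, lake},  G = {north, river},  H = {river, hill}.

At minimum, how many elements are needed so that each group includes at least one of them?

4

T = {lower, east, river, hill} meets every group (each contains at least one member of T), and |T| = 4.
No choice of 3 elements meets every group, so 4 is the minimum.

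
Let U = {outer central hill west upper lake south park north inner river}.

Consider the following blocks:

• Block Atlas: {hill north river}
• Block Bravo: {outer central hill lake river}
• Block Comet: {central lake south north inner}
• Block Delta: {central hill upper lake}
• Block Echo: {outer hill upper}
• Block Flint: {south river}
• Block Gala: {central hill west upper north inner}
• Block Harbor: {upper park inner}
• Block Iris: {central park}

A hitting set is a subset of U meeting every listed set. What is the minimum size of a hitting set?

The 3 points {hill, south, park} hit every block.
The blocks Echo, Flint, Iris are pairwise disjoint, so any hitting set needs a separate point for each — at least 3. Hence 3 is optimal.

3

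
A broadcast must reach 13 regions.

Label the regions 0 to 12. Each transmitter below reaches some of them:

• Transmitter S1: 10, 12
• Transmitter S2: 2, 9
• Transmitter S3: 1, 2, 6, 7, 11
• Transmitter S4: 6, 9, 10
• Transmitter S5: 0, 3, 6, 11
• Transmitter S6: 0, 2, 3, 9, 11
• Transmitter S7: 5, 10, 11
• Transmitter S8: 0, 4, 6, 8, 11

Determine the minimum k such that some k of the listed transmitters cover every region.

5

S1 and S3 and S6 and S7 and S8 together: S1 ∪ S3 ∪ S6 ∪ S7 ∪ S8 = {0, 1, 2, 3, 4, 5, 6, 7, 8, 9, 10, 11, 12} — every region is covered.
No 4 of the 8 transmitters cover everything (all 70 combinations miss at least one region), so 5 is optimal.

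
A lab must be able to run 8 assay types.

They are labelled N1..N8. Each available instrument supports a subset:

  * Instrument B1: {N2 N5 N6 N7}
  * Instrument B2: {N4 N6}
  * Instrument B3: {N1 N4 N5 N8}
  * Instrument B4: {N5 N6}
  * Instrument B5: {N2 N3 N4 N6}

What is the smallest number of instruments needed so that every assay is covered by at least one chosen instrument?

3

B1 and B3 and B5 together: B1 ∪ B3 ∪ B5 = {N1, N2, N3, N4, N5, N6, N7, N8} — every assay is covered.
Only B3 contains N1, so B3 is forced; the remaining 4 assays need at least 2 more instruments (each remaining instrument adds at most 3) — so at least 3 instruments are needed, and 3 is optimal.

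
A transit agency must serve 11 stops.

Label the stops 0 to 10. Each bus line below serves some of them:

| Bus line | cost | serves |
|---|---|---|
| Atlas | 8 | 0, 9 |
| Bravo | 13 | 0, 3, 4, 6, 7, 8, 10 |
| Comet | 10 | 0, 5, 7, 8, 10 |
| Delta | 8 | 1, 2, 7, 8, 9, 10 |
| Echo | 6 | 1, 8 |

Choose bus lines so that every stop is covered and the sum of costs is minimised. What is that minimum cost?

Bravo, Comet, Delta together cover every stop (Bravo ∪ Comet ∪ Delta = {0, 1, 2, 3, 4, 5, 6, 7, 8, 9, 10}); total cost 13 + 10 + 8 = 31.
No covering selection has total cost below 31.

31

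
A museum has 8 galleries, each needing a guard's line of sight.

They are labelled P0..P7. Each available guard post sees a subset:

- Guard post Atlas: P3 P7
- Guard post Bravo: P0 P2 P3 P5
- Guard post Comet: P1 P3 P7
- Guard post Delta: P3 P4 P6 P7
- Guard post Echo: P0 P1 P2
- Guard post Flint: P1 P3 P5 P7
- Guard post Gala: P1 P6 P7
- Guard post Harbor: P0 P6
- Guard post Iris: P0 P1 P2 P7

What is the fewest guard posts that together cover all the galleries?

3

Delta and Flint and Iris together: Delta ∪ Flint ∪ Iris = {P0, P1, P2, P3, P4, P5, P6, P7} — every gallery is covered.
Only Delta contains P4, so Delta is forced; the remaining 4 galleries need at least 2 more guard posts (each remaining guard post adds at most 3) — so at least 3 guard posts are needed, and 3 is optimal.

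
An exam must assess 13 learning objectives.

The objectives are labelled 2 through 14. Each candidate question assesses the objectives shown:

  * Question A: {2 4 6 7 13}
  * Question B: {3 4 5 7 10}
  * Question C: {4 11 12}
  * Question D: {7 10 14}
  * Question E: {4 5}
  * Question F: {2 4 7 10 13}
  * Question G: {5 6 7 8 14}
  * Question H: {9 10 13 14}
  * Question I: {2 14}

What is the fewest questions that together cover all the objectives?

5

Take {A, B, C, G, H}. Their union is {2, 3, 4, 5, 6, 7, 8, 9, 10, 11, 12, 13, 14}, which is all 13 objectives.
No 4 of the 9 questions cover everything (all 126 combinations miss at least one objective), so 5 is optimal.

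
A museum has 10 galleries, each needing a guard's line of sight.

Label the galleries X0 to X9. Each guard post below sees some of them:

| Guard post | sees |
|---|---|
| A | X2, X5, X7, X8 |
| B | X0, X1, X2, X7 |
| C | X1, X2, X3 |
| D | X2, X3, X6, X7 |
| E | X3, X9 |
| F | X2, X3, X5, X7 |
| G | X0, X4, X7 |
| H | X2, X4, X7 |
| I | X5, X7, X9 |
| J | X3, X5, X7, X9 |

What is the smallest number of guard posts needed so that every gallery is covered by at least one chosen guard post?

Take {A, C, D, G, J}. Their union is {X0, X1, X2, X3, X4, X5, X6, X7, X8, X9}, which is all 10 galleries.
No 4 of the 10 guard posts cover everything (all 210 combinations miss at least one gallery), so 5 is optimal.

5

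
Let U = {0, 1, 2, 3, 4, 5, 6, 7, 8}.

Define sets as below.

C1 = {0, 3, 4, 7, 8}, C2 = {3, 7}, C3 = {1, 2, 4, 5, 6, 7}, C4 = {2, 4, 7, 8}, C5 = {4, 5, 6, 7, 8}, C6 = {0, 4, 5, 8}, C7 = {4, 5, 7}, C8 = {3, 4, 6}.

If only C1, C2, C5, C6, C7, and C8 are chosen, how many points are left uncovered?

2

Union of C1, C2, C5, C6, C7, C8 = {0, 3, 4, 5, 6, 7, 8}.
Not covered: 1, 2 — 2 points.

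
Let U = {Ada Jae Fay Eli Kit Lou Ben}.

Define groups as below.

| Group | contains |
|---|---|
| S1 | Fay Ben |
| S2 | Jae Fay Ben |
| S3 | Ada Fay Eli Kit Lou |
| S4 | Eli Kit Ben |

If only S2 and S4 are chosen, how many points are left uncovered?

2

Union of S2, S4 = {Jae, Fay, Eli, Kit, Ben}.
Not covered: Ada, Lou — 2 points.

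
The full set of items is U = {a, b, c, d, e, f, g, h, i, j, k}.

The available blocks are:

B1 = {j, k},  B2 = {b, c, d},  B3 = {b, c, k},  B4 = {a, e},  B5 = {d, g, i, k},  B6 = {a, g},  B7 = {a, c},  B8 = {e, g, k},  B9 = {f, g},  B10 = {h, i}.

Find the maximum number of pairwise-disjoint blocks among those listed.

B1, B2, B4, B9, B10 are pairwise disjoint (B1={j,k}; B2={b,c,d}; B4={a,e}; B9={f,g}; B10={h,i}).
Every remaining block overlaps one of these, and no 6 of the listed blocks are pairwise disjoint, so 5 is the maximum.

5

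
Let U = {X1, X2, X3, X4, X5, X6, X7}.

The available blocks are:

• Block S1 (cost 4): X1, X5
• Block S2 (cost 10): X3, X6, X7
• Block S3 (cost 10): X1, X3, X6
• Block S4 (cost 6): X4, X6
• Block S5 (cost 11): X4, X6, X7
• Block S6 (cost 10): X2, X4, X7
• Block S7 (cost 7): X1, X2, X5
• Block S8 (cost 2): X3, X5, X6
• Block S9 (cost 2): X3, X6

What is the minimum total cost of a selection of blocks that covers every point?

S1, S6, S8 together cover every point (S1 ∪ S6 ∪ S8 = {X1, X2, X3, X4, X5, X6, X7}); total cost 4 + 10 + 2 = 16.
No covering selection has total cost below 16.

16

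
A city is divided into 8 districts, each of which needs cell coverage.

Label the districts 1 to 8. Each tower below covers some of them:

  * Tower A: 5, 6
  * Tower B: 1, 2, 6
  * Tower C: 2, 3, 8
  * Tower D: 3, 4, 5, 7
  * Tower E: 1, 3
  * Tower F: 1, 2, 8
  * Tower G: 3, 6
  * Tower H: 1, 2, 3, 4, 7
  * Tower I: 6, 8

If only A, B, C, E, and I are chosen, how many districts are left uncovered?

Union of A, B, C, E, I = {1, 2, 3, 5, 6, 8}.
Not covered: 4, 7 — 2 districts.

2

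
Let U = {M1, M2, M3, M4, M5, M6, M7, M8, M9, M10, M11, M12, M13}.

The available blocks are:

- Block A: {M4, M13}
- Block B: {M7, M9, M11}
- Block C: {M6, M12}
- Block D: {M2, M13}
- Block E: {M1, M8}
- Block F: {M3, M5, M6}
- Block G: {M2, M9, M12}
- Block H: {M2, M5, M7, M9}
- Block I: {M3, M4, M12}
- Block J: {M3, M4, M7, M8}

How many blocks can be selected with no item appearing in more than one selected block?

A, B, E, F are pairwise disjoint (A={M4,M13}; B={M7,M9,M11}; E={M1,M8}; F={M3,M5,M6}).
Every remaining block overlaps one of these, and no 5 of the listed blocks are pairwise disjoint, so 4 is the maximum.

4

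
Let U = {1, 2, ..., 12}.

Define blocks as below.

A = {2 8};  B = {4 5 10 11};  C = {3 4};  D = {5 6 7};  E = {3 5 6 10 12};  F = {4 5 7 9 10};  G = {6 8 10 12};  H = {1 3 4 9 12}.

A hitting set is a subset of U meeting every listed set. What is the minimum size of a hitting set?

3

The 3 points {4, 5, 8} hit every block.
The blocks A, D, H are pairwise disjoint, so any hitting set needs a separate point for each — at least 3. Hence 3 is optimal.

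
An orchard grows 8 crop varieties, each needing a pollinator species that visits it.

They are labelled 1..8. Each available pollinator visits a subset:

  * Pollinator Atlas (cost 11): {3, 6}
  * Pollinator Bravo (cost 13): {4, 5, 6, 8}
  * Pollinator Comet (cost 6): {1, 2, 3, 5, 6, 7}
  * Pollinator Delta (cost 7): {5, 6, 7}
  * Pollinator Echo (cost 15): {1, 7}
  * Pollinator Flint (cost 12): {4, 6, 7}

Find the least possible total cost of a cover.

Bravo, Comet together cover every variety (Bravo ∪ Comet = {1, 2, 3, 4, 5, 6, 7, 8}); total cost 13 + 6 = 19.
No covering selection has total cost below 19.

19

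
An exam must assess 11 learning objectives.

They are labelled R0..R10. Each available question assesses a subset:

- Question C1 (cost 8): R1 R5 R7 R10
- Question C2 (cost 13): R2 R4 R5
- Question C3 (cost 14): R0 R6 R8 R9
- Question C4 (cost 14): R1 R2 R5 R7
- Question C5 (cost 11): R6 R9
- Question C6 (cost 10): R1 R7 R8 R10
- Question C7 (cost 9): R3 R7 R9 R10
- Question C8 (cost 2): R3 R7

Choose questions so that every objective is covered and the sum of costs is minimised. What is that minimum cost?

37

C1, C2, C3, C8 together cover every objective (C1 ∪ C2 ∪ C3 ∪ C8 = {R0, R1, R2, R3, R4, R5, R6, R7, R8, R9, R10}); total cost 8 + 13 + 14 + 2 = 37.
No covering selection has total cost below 37.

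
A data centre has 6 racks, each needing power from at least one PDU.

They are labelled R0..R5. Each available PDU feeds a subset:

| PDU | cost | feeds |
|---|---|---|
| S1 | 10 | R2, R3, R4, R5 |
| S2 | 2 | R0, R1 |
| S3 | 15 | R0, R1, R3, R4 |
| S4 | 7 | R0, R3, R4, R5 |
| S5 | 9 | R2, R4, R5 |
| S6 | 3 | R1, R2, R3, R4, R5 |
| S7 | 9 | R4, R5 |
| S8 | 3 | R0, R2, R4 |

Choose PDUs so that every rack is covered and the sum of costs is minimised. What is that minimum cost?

S2, S6 together cover every rack (S2 ∪ S6 = {R0, R1, R2, R3, R4, R5}); total cost 2 + 3 = 5.
No covering selection has total cost below 5.

5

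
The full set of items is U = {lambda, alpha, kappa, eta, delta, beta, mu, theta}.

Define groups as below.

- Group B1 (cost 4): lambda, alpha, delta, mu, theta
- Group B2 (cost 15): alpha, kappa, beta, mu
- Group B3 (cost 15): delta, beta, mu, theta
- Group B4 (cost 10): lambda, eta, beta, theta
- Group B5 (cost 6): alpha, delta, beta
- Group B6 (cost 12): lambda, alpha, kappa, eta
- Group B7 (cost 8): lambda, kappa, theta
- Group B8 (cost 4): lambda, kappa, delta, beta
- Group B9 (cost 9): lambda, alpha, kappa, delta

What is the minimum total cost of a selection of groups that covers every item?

B1, B4, B8 together cover every item (B1 ∪ B4 ∪ B8 = {lambda, alpha, kappa, eta, delta, beta, mu, theta}); total cost 4 + 10 + 4 = 18.
No covering selection has total cost below 18.

18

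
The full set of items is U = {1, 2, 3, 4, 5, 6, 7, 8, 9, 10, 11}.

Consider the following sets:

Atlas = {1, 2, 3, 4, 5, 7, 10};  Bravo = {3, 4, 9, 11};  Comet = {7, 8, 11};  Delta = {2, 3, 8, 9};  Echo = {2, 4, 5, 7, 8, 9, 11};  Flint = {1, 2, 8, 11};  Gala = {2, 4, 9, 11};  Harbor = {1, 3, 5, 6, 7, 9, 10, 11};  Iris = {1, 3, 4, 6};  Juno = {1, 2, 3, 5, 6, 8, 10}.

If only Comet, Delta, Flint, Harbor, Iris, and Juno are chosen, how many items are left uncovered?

0

Union of Comet, Delta, Flint, Harbor, Iris, Juno = {1, 2, 3, 4, 5, 6, 7, 8, 9, 10, 11} — that's every item, so 0 are uncovered.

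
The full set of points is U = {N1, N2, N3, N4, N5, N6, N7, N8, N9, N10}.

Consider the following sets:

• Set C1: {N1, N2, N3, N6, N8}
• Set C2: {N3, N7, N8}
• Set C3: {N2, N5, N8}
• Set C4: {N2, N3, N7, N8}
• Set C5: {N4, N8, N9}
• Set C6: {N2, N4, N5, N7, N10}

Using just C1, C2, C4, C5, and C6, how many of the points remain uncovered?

Union of C1, C2, C4, C5, C6 = {N1, N2, N3, N4, N5, N6, N7, N8, N9, N10} — that's every point, so 0 are uncovered.

0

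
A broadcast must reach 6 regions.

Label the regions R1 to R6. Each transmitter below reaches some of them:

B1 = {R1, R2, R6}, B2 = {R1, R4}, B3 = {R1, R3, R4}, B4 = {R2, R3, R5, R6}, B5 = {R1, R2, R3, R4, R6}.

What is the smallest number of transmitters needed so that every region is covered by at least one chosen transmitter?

Take {B3, B4}. Their union is {R1, R2, R3, R4, R5, R6}, which is all 6 regions.
No single transmitter has all 6 regions (the largest, B5, has 5), so 2 is optimal.

2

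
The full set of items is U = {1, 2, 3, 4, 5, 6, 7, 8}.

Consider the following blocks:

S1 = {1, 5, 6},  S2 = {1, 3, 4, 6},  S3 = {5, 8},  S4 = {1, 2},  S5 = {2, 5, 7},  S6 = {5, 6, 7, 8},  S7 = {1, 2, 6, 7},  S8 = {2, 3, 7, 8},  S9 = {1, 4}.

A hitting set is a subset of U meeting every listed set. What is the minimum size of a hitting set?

Take H = {1, 2, 5}. Each listed block contains at least one of these, so H is a hitting set of size 3.
No choice of 2 items meets every block, so 3 is the minimum.

3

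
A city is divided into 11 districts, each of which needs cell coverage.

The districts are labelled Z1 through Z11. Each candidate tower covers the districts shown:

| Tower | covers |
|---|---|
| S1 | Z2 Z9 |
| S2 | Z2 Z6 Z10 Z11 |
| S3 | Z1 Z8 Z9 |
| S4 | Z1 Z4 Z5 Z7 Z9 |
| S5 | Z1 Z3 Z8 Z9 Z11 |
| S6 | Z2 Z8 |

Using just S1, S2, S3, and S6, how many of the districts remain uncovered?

4

Union of S1, S2, S3, S6 = {Z1, Z2, Z6, Z8, Z9, Z10, Z11}.
Not covered: Z3, Z4, Z5, Z7 — 4 districts.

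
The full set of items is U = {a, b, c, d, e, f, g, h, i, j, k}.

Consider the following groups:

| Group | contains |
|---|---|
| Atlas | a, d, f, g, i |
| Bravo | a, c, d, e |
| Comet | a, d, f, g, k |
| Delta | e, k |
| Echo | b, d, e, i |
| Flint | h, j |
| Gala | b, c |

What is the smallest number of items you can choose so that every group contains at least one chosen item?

T = {a, c, e, h} meets every group (each contains at least one member of T), and |T| = 4.
The groups Atlas, Delta, Flint, Gala are pairwise disjoint, so any hitting set needs a separate item for each — at least 4. Hence 4 is optimal.

4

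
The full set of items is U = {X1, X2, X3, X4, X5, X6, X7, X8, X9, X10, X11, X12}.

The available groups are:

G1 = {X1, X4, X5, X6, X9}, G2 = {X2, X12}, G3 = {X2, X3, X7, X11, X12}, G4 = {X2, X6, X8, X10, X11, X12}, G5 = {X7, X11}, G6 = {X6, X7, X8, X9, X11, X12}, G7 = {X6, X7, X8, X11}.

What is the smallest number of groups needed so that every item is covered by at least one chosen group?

3

Take {G1, G3, G4}. Their union is {X1, X2, X3, X4, X5, X6, X7, X8, X9, X10, X11, X12}, which is all 12 items.
Only G1 contains X1, so G1 is forced; the remaining 7 items need at least 2 more groups (each remaining group adds at most 5) — so at least 3 groups are needed, and 3 is optimal.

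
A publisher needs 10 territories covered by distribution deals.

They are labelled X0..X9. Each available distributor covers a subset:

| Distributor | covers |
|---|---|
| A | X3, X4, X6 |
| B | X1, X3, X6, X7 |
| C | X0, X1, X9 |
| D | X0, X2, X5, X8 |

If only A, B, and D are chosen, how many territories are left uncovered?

1

Union of A, B, D = {X0, X1, X2, X3, X4, X5, X6, X7, X8}.
Not covered: X9 — 1 territory.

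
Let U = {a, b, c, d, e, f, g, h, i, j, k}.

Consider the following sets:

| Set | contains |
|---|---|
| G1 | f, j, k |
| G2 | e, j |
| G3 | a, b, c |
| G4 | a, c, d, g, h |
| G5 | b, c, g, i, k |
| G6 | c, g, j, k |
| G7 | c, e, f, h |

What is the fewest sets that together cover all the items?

G2 and G4 and G5 and G7 together: G2 ∪ G4 ∪ G5 ∪ G7 = {a, b, c, d, e, f, g, h, i, j, k} — every item is covered.
No 3 of the 7 sets cover everything (all 35 combinations miss at least one item), so 4 is optimal.

4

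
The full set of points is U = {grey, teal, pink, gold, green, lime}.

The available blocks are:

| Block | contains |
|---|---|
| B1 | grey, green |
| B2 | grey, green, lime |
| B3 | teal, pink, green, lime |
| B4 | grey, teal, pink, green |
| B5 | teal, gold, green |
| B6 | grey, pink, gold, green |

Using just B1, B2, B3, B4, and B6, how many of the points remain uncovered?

0

Union of B1, B2, B3, B4, B6 = {grey, teal, pink, gold, green, lime} — that's every point, so 0 are uncovered.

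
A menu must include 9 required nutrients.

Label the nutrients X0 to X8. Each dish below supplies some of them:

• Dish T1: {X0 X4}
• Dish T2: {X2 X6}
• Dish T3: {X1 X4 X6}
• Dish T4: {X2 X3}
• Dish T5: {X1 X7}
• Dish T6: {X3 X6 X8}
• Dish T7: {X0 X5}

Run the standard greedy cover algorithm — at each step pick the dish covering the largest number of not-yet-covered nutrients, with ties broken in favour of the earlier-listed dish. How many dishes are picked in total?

Greedy: pick T3 (covers 3 new) → pick T4 (covers 2 new) → pick T7 (covers 2 new) → pick T5 (covers 1 new) → pick T6 (covers 1 new). Total picks: 5.

5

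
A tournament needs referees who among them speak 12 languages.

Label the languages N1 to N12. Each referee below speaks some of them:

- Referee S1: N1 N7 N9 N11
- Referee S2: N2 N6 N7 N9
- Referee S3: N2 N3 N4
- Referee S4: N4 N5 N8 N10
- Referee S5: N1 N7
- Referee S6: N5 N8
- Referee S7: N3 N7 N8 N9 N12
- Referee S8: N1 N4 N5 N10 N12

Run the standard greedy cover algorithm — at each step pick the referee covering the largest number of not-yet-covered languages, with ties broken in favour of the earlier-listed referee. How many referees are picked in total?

4

Greedy: pick S7 (covers 5 new) → pick S8 (covers 4 new) → pick S2 (covers 2 new) → pick S1 (covers 1 new). Total picks: 4.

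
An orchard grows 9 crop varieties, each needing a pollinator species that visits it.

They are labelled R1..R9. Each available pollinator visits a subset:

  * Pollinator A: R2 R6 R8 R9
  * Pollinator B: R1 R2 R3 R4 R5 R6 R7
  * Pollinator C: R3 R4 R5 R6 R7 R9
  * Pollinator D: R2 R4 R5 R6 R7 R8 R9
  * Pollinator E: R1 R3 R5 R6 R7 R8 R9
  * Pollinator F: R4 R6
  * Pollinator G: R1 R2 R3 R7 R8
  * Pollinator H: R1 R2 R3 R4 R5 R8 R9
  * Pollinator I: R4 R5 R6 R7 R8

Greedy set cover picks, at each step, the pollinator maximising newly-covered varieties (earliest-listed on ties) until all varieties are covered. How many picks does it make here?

2

Greedy: pick B (covers 7 new) → pick A (covers 2 new). Total picks: 2.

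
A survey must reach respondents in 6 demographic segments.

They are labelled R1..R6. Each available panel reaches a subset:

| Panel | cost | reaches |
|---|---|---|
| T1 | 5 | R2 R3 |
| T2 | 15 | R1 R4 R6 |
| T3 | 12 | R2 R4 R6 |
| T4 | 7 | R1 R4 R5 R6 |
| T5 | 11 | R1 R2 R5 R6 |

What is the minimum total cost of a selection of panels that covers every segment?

T1, T4 together cover every segment (T1 ∪ T4 = {R1, R2, R3, R4, R5, R6}); total cost 5 + 7 = 12.
No covering selection has total cost below 12.

12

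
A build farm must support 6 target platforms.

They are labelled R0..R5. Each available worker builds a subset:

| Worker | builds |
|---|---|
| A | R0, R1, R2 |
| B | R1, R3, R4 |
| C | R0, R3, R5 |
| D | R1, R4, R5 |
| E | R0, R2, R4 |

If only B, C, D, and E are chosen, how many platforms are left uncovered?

0

Union of B, C, D, E = {R0, R1, R2, R3, R4, R5} — that's every platform, so 0 are uncovered.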